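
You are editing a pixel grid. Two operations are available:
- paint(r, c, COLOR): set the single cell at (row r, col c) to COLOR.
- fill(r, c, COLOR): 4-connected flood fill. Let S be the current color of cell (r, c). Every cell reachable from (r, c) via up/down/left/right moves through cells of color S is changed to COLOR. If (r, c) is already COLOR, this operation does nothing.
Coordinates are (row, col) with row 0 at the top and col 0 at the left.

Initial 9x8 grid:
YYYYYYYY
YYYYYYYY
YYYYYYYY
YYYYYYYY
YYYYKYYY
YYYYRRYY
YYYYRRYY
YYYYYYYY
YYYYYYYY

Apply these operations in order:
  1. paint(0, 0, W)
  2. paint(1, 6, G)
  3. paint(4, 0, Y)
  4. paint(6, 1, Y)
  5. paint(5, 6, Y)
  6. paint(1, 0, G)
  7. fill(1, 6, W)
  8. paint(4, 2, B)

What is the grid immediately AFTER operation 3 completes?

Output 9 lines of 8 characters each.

Answer: WYYYYYYY
YYYYYYGY
YYYYYYYY
YYYYYYYY
YYYYKYYY
YYYYRRYY
YYYYRRYY
YYYYYYYY
YYYYYYYY

Derivation:
After op 1 paint(0,0,W):
WYYYYYYY
YYYYYYYY
YYYYYYYY
YYYYYYYY
YYYYKYYY
YYYYRRYY
YYYYRRYY
YYYYYYYY
YYYYYYYY
After op 2 paint(1,6,G):
WYYYYYYY
YYYYYYGY
YYYYYYYY
YYYYYYYY
YYYYKYYY
YYYYRRYY
YYYYRRYY
YYYYYYYY
YYYYYYYY
After op 3 paint(4,0,Y):
WYYYYYYY
YYYYYYGY
YYYYYYYY
YYYYYYYY
YYYYKYYY
YYYYRRYY
YYYYRRYY
YYYYYYYY
YYYYYYYY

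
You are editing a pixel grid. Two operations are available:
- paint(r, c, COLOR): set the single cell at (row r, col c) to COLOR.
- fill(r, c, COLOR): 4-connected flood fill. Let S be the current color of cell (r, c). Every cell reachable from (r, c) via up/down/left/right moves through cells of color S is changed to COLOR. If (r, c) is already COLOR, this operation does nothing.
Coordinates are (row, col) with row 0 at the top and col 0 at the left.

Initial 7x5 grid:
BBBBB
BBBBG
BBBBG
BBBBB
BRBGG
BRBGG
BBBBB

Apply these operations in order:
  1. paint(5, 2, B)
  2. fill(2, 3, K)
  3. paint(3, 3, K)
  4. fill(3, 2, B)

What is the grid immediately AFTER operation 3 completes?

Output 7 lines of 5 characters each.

Answer: KKKKK
KKKKG
KKKKG
KKKKK
KRKGG
KRKGG
KKKKK

Derivation:
After op 1 paint(5,2,B):
BBBBB
BBBBG
BBBBG
BBBBB
BRBGG
BRBGG
BBBBB
After op 2 fill(2,3,K) [27 cells changed]:
KKKKK
KKKKG
KKKKG
KKKKK
KRKGG
KRKGG
KKKKK
After op 3 paint(3,3,K):
KKKKK
KKKKG
KKKKG
KKKKK
KRKGG
KRKGG
KKKKK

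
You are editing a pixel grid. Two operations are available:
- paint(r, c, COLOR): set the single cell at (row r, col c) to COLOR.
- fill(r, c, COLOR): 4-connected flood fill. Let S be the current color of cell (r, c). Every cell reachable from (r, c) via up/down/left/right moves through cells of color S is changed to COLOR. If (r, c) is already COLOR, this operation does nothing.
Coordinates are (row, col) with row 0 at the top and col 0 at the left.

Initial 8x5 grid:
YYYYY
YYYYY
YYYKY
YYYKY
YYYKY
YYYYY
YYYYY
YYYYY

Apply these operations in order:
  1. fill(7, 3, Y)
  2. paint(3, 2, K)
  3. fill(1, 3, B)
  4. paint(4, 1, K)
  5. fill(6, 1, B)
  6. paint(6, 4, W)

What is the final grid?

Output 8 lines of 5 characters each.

After op 1 fill(7,3,Y) [0 cells changed]:
YYYYY
YYYYY
YYYKY
YYYKY
YYYKY
YYYYY
YYYYY
YYYYY
After op 2 paint(3,2,K):
YYYYY
YYYYY
YYYKY
YYKKY
YYYKY
YYYYY
YYYYY
YYYYY
After op 3 fill(1,3,B) [36 cells changed]:
BBBBB
BBBBB
BBBKB
BBKKB
BBBKB
BBBBB
BBBBB
BBBBB
After op 4 paint(4,1,K):
BBBBB
BBBBB
BBBKB
BBKKB
BKBKB
BBBBB
BBBBB
BBBBB
After op 5 fill(6,1,B) [0 cells changed]:
BBBBB
BBBBB
BBBKB
BBKKB
BKBKB
BBBBB
BBBBB
BBBBB
After op 6 paint(6,4,W):
BBBBB
BBBBB
BBBKB
BBKKB
BKBKB
BBBBB
BBBBW
BBBBB

Answer: BBBBB
BBBBB
BBBKB
BBKKB
BKBKB
BBBBB
BBBBW
BBBBB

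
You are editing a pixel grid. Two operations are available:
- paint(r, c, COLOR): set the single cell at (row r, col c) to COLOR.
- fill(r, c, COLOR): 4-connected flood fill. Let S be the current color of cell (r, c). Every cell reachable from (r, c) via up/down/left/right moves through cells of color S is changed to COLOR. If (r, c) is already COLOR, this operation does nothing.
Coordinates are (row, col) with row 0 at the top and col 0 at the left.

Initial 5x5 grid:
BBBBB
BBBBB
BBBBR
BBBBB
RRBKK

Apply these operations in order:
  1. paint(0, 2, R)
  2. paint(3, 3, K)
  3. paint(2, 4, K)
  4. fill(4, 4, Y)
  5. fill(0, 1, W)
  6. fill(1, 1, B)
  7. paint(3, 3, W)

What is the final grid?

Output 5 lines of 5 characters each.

Answer: BBRBB
BBBBB
BBBBK
BBBWB
RRBYY

Derivation:
After op 1 paint(0,2,R):
BBRBB
BBBBB
BBBBR
BBBBB
RRBKK
After op 2 paint(3,3,K):
BBRBB
BBBBB
BBBBR
BBBKB
RRBKK
After op 3 paint(2,4,K):
BBRBB
BBBBB
BBBBK
BBBKB
RRBKK
After op 4 fill(4,4,Y) [3 cells changed]:
BBRBB
BBBBB
BBBBK
BBBYB
RRBYY
After op 5 fill(0,1,W) [17 cells changed]:
WWRWW
WWWWW
WWWWK
WWWYB
RRWYY
After op 6 fill(1,1,B) [17 cells changed]:
BBRBB
BBBBB
BBBBK
BBBYB
RRBYY
After op 7 paint(3,3,W):
BBRBB
BBBBB
BBBBK
BBBWB
RRBYY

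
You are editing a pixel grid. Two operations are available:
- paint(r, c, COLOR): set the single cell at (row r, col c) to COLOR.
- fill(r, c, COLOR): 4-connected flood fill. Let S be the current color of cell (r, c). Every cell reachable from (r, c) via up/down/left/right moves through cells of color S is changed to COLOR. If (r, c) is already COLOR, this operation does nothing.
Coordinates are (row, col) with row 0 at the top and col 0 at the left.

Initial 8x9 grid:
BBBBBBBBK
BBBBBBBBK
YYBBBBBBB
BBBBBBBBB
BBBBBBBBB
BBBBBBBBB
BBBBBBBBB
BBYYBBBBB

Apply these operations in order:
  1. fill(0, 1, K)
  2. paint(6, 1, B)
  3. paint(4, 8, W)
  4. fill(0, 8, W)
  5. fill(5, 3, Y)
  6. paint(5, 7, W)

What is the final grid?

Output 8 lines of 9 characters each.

Answer: YYYYYYYYY
YYYYYYYYY
YYYYYYYYY
YYYYYYYYY
YYYYYYYYY
YYYYYYYWY
YBYYYYYYY
YYYYYYYYY

Derivation:
After op 1 fill(0,1,K) [66 cells changed]:
KKKKKKKKK
KKKKKKKKK
YYKKKKKKK
KKKKKKKKK
KKKKKKKKK
KKKKKKKKK
KKKKKKKKK
KKYYKKKKK
After op 2 paint(6,1,B):
KKKKKKKKK
KKKKKKKKK
YYKKKKKKK
KKKKKKKKK
KKKKKKKKK
KKKKKKKKK
KBKKKKKKK
KKYYKKKKK
After op 3 paint(4,8,W):
KKKKKKKKK
KKKKKKKKK
YYKKKKKKK
KKKKKKKKK
KKKKKKKKW
KKKKKKKKK
KBKKKKKKK
KKYYKKKKK
After op 4 fill(0,8,W) [66 cells changed]:
WWWWWWWWW
WWWWWWWWW
YYWWWWWWW
WWWWWWWWW
WWWWWWWWW
WWWWWWWWW
WBWWWWWWW
WWYYWWWWW
After op 5 fill(5,3,Y) [67 cells changed]:
YYYYYYYYY
YYYYYYYYY
YYYYYYYYY
YYYYYYYYY
YYYYYYYYY
YYYYYYYYY
YBYYYYYYY
YYYYYYYYY
After op 6 paint(5,7,W):
YYYYYYYYY
YYYYYYYYY
YYYYYYYYY
YYYYYYYYY
YYYYYYYYY
YYYYYYYWY
YBYYYYYYY
YYYYYYYYY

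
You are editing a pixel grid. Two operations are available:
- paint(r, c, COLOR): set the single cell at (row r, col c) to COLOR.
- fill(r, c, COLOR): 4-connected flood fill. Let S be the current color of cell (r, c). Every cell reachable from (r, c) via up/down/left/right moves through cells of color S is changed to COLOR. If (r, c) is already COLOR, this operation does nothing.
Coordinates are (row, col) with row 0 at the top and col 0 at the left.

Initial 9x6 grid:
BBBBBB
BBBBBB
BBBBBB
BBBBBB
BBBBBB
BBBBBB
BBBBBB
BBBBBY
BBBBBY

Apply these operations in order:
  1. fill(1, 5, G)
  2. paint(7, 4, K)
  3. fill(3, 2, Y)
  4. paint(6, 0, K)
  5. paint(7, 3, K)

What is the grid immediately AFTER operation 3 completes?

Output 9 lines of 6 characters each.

After op 1 fill(1,5,G) [52 cells changed]:
GGGGGG
GGGGGG
GGGGGG
GGGGGG
GGGGGG
GGGGGG
GGGGGG
GGGGGY
GGGGGY
After op 2 paint(7,4,K):
GGGGGG
GGGGGG
GGGGGG
GGGGGG
GGGGGG
GGGGGG
GGGGGG
GGGGKY
GGGGGY
After op 3 fill(3,2,Y) [51 cells changed]:
YYYYYY
YYYYYY
YYYYYY
YYYYYY
YYYYYY
YYYYYY
YYYYYY
YYYYKY
YYYYYY

Answer: YYYYYY
YYYYYY
YYYYYY
YYYYYY
YYYYYY
YYYYYY
YYYYYY
YYYYKY
YYYYYY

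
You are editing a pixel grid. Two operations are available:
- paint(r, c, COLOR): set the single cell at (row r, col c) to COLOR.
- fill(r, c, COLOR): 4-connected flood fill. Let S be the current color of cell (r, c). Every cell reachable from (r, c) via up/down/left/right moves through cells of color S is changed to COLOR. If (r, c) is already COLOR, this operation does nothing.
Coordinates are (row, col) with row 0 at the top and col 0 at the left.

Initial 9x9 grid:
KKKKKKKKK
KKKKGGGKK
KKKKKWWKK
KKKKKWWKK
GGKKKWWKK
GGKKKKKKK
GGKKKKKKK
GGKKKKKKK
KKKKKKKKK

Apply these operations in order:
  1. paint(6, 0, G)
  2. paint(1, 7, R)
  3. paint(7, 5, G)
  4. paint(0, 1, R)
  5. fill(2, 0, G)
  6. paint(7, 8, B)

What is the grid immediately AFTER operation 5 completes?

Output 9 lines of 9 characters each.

Answer: GRGGGGGGG
GGGGGGGRG
GGGGGWWGG
GGGGGWWGG
GGGGGWWGG
GGGGGGGGG
GGGGGGGGG
GGGGGGGGG
GGGGGGGGG

Derivation:
After op 1 paint(6,0,G):
KKKKKKKKK
KKKKGGGKK
KKKKKWWKK
KKKKKWWKK
GGKKKWWKK
GGKKKKKKK
GGKKKKKKK
GGKKKKKKK
KKKKKKKKK
After op 2 paint(1,7,R):
KKKKKKKKK
KKKKGGGRK
KKKKKWWKK
KKKKKWWKK
GGKKKWWKK
GGKKKKKKK
GGKKKKKKK
GGKKKKKKK
KKKKKKKKK
After op 3 paint(7,5,G):
KKKKKKKKK
KKKKGGGRK
KKKKKWWKK
KKKKKWWKK
GGKKKWWKK
GGKKKKKKK
GGKKKKKKK
GGKKKGKKK
KKKKKKKKK
After op 4 paint(0,1,R):
KRKKKKKKK
KKKKGGGRK
KKKKKWWKK
KKKKKWWKK
GGKKKWWKK
GGKKKKKKK
GGKKKKKKK
GGKKKGKKK
KKKKKKKKK
After op 5 fill(2,0,G) [61 cells changed]:
GRGGGGGGG
GGGGGGGRG
GGGGGWWGG
GGGGGWWGG
GGGGGWWGG
GGGGGGGGG
GGGGGGGGG
GGGGGGGGG
GGGGGGGGG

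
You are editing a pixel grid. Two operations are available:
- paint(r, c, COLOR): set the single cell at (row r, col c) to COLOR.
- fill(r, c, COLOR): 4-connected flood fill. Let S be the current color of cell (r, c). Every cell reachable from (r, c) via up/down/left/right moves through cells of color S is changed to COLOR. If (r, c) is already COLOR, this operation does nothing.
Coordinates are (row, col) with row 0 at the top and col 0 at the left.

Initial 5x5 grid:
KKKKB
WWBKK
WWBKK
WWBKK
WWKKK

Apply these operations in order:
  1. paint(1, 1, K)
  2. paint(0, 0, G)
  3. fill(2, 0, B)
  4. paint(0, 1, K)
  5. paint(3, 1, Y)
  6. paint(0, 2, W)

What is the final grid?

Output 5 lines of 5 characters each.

Answer: GKWKB
BKBKK
BBBKK
BYBKK
BBKKK

Derivation:
After op 1 paint(1,1,K):
KKKKB
WKBKK
WWBKK
WWBKK
WWKKK
After op 2 paint(0,0,G):
GKKKB
WKBKK
WWBKK
WWBKK
WWKKK
After op 3 fill(2,0,B) [7 cells changed]:
GKKKB
BKBKK
BBBKK
BBBKK
BBKKK
After op 4 paint(0,1,K):
GKKKB
BKBKK
BBBKK
BBBKK
BBKKK
After op 5 paint(3,1,Y):
GKKKB
BKBKK
BBBKK
BYBKK
BBKKK
After op 6 paint(0,2,W):
GKWKB
BKBKK
BBBKK
BYBKK
BBKKK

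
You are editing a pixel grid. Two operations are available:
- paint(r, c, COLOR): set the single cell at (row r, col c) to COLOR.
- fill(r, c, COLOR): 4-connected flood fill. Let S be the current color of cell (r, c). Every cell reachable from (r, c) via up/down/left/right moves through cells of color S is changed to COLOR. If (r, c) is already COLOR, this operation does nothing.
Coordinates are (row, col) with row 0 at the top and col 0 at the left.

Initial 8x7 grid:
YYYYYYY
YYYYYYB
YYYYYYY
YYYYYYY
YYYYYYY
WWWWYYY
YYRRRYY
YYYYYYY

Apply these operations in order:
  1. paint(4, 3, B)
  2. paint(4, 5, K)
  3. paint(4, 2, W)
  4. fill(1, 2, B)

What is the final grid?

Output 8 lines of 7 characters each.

After op 1 paint(4,3,B):
YYYYYYY
YYYYYYB
YYYYYYY
YYYYYYY
YYYBYYY
WWWWYYY
YYRRRYY
YYYYYYY
After op 2 paint(4,5,K):
YYYYYYY
YYYYYYB
YYYYYYY
YYYYYYY
YYYBYKY
WWWWYYY
YYRRRYY
YYYYYYY
After op 3 paint(4,2,W):
YYYYYYY
YYYYYYB
YYYYYYY
YYYYYYY
YYWBYKY
WWWWYYY
YYRRRYY
YYYYYYY
After op 4 fill(1,2,B) [45 cells changed]:
BBBBBBB
BBBBBBB
BBBBBBB
BBBBBBB
BBWBBKB
WWWWBBB
BBRRRBB
BBBBBBB

Answer: BBBBBBB
BBBBBBB
BBBBBBB
BBBBBBB
BBWBBKB
WWWWBBB
BBRRRBB
BBBBBBB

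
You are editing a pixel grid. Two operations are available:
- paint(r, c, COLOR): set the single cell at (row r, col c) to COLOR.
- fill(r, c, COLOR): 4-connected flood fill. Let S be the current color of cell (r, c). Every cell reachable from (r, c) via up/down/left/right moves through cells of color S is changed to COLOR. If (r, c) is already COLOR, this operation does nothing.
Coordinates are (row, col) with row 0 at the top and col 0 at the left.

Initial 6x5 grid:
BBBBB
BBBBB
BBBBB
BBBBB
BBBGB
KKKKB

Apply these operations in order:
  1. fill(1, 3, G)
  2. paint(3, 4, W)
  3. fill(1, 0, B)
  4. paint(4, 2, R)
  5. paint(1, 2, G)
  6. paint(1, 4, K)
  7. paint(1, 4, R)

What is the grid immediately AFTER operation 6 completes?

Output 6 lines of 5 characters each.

Answer: BBBBB
BBGBK
BBBBB
BBBBW
BBRBB
KKKKB

Derivation:
After op 1 fill(1,3,G) [25 cells changed]:
GGGGG
GGGGG
GGGGG
GGGGG
GGGGG
KKKKG
After op 2 paint(3,4,W):
GGGGG
GGGGG
GGGGG
GGGGW
GGGGG
KKKKG
After op 3 fill(1,0,B) [25 cells changed]:
BBBBB
BBBBB
BBBBB
BBBBW
BBBBB
KKKKB
After op 4 paint(4,2,R):
BBBBB
BBBBB
BBBBB
BBBBW
BBRBB
KKKKB
After op 5 paint(1,2,G):
BBBBB
BBGBB
BBBBB
BBBBW
BBRBB
KKKKB
After op 6 paint(1,4,K):
BBBBB
BBGBK
BBBBB
BBBBW
BBRBB
KKKKB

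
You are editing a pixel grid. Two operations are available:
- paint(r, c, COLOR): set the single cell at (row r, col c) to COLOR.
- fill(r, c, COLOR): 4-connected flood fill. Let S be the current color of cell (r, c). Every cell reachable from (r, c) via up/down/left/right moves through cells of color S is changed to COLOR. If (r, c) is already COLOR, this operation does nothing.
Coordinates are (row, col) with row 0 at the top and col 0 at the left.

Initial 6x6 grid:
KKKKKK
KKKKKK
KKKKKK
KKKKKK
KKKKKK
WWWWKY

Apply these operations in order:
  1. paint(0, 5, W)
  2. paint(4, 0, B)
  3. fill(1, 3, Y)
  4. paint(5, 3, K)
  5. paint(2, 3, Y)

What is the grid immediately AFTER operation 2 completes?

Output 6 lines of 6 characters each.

Answer: KKKKKW
KKKKKK
KKKKKK
KKKKKK
BKKKKK
WWWWKY

Derivation:
After op 1 paint(0,5,W):
KKKKKW
KKKKKK
KKKKKK
KKKKKK
KKKKKK
WWWWKY
After op 2 paint(4,0,B):
KKKKKW
KKKKKK
KKKKKK
KKKKKK
BKKKKK
WWWWKY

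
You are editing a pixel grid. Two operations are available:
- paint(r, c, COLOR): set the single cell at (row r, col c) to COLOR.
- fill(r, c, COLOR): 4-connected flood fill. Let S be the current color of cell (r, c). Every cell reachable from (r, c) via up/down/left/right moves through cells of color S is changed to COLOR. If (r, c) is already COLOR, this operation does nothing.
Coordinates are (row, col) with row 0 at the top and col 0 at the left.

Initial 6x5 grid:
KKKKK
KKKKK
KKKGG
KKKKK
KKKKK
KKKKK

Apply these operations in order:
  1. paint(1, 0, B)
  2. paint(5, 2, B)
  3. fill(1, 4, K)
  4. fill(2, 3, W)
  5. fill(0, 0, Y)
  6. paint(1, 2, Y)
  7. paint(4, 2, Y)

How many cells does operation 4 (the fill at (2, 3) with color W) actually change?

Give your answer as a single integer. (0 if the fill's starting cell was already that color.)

Answer: 2

Derivation:
After op 1 paint(1,0,B):
KKKKK
BKKKK
KKKGG
KKKKK
KKKKK
KKKKK
After op 2 paint(5,2,B):
KKKKK
BKKKK
KKKGG
KKKKK
KKKKK
KKBKK
After op 3 fill(1,4,K) [0 cells changed]:
KKKKK
BKKKK
KKKGG
KKKKK
KKKKK
KKBKK
After op 4 fill(2,3,W) [2 cells changed]:
KKKKK
BKKKK
KKKWW
KKKKK
KKKKK
KKBKK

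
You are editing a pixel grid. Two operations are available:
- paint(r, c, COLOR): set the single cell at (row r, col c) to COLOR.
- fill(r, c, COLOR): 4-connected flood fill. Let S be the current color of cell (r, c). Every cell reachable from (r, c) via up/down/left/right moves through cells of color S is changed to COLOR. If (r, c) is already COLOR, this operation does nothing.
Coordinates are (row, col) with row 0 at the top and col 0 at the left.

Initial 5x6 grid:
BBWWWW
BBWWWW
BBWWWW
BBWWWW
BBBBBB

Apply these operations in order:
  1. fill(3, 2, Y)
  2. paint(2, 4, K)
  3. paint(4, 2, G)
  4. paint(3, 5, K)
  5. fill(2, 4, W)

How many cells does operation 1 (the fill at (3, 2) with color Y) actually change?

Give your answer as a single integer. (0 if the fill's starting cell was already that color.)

After op 1 fill(3,2,Y) [16 cells changed]:
BBYYYY
BBYYYY
BBYYYY
BBYYYY
BBBBBB

Answer: 16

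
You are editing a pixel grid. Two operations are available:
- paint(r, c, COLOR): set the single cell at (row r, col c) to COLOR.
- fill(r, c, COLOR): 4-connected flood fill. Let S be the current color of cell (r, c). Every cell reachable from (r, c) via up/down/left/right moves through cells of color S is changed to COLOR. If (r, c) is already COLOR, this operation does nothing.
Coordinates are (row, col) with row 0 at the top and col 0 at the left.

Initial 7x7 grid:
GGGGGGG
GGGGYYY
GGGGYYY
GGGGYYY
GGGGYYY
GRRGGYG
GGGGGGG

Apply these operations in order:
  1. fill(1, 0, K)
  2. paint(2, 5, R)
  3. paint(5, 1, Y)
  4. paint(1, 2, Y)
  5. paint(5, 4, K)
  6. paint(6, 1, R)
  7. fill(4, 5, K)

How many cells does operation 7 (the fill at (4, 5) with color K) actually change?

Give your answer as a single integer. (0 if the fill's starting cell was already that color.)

Answer: 12

Derivation:
After op 1 fill(1,0,K) [34 cells changed]:
KKKKKKK
KKKKYYY
KKKKYYY
KKKKYYY
KKKKYYY
KRRKKYK
KKKKKKK
After op 2 paint(2,5,R):
KKKKKKK
KKKKYYY
KKKKYRY
KKKKYYY
KKKKYYY
KRRKKYK
KKKKKKK
After op 3 paint(5,1,Y):
KKKKKKK
KKKKYYY
KKKKYRY
KKKKYYY
KKKKYYY
KYRKKYK
KKKKKKK
After op 4 paint(1,2,Y):
KKKKKKK
KKYKYYY
KKKKYRY
KKKKYYY
KKKKYYY
KYRKKYK
KKKKKKK
After op 5 paint(5,4,K):
KKKKKKK
KKYKYYY
KKKKYRY
KKKKYYY
KKKKYYY
KYRKKYK
KKKKKKK
After op 6 paint(6,1,R):
KKKKKKK
KKYKYYY
KKKKYRY
KKKKYYY
KKKKYYY
KYRKKYK
KRKKKKK
After op 7 fill(4,5,K) [12 cells changed]:
KKKKKKK
KKYKKKK
KKKKKRK
KKKKKKK
KKKKKKK
KYRKKKK
KRKKKKK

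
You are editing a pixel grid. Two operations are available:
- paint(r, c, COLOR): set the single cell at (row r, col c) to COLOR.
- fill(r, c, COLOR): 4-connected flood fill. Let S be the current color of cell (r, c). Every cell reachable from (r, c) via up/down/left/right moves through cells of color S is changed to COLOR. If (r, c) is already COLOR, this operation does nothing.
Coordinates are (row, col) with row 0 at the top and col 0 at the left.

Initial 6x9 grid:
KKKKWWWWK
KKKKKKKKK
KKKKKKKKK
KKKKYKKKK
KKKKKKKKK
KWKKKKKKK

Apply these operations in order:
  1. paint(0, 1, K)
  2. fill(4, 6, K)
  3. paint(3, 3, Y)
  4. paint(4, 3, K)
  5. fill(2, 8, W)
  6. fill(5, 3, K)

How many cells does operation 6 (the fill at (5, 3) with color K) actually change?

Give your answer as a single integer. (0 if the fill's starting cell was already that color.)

Answer: 52

Derivation:
After op 1 paint(0,1,K):
KKKKWWWWK
KKKKKKKKK
KKKKKKKKK
KKKKYKKKK
KKKKKKKKK
KWKKKKKKK
After op 2 fill(4,6,K) [0 cells changed]:
KKKKWWWWK
KKKKKKKKK
KKKKKKKKK
KKKKYKKKK
KKKKKKKKK
KWKKKKKKK
After op 3 paint(3,3,Y):
KKKKWWWWK
KKKKKKKKK
KKKKKKKKK
KKKYYKKKK
KKKKKKKKK
KWKKKKKKK
After op 4 paint(4,3,K):
KKKKWWWWK
KKKKKKKKK
KKKKKKKKK
KKKYYKKKK
KKKKKKKKK
KWKKKKKKK
After op 5 fill(2,8,W) [47 cells changed]:
WWWWWWWWW
WWWWWWWWW
WWWWWWWWW
WWWYYWWWW
WWWWWWWWW
WWWWWWWWW
After op 6 fill(5,3,K) [52 cells changed]:
KKKKKKKKK
KKKKKKKKK
KKKKKKKKK
KKKYYKKKK
KKKKKKKKK
KKKKKKKKK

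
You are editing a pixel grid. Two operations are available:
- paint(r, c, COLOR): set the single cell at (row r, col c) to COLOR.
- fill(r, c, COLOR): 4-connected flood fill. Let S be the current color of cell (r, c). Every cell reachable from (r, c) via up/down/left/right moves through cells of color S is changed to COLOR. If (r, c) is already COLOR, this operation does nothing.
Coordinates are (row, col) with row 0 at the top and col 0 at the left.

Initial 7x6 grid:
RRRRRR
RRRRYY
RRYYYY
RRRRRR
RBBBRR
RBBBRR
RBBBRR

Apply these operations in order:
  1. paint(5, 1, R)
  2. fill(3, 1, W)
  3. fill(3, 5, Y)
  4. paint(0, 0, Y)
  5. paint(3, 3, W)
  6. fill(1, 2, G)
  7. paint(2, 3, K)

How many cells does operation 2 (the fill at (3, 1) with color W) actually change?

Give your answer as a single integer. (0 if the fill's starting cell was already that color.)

After op 1 paint(5,1,R):
RRRRRR
RRRRYY
RRYYYY
RRRRRR
RBBBRR
RRBBRR
RBBBRR
After op 2 fill(3,1,W) [28 cells changed]:
WWWWWW
WWWWYY
WWYYYY
WWWWWW
WBBBWW
WWBBWW
WBBBWW

Answer: 28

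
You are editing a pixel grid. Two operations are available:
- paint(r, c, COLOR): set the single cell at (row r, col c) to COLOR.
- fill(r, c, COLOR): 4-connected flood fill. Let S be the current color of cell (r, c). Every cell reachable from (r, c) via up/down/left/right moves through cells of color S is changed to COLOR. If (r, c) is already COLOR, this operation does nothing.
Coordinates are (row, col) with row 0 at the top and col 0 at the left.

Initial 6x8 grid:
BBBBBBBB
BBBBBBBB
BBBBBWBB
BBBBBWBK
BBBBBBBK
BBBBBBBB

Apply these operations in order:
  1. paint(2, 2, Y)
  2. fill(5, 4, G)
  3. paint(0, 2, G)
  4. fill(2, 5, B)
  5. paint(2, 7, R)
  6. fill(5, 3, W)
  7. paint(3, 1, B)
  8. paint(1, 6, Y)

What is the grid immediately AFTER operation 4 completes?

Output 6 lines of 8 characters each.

After op 1 paint(2,2,Y):
BBBBBBBB
BBBBBBBB
BBYBBWBB
BBBBBWBK
BBBBBBBK
BBBBBBBB
After op 2 fill(5,4,G) [43 cells changed]:
GGGGGGGG
GGGGGGGG
GGYGGWGG
GGGGGWGK
GGGGGGGK
GGGGGGGG
After op 3 paint(0,2,G):
GGGGGGGG
GGGGGGGG
GGYGGWGG
GGGGGWGK
GGGGGGGK
GGGGGGGG
After op 4 fill(2,5,B) [2 cells changed]:
GGGGGGGG
GGGGGGGG
GGYGGBGG
GGGGGBGK
GGGGGGGK
GGGGGGGG

Answer: GGGGGGGG
GGGGGGGG
GGYGGBGG
GGGGGBGK
GGGGGGGK
GGGGGGGG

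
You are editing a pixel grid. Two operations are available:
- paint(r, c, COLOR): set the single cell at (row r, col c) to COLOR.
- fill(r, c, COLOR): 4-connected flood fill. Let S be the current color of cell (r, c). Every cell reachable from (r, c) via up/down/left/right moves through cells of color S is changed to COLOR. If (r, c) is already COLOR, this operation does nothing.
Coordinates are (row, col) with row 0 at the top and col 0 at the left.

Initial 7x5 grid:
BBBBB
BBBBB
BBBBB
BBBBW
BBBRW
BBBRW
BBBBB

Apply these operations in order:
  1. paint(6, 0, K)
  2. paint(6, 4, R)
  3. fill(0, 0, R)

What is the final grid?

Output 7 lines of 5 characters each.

After op 1 paint(6,0,K):
BBBBB
BBBBB
BBBBB
BBBBW
BBBRW
BBBRW
KBBBB
After op 2 paint(6,4,R):
BBBBB
BBBBB
BBBBB
BBBBW
BBBRW
BBBRW
KBBBR
After op 3 fill(0,0,R) [28 cells changed]:
RRRRR
RRRRR
RRRRR
RRRRW
RRRRW
RRRRW
KRRRR

Answer: RRRRR
RRRRR
RRRRR
RRRRW
RRRRW
RRRRW
KRRRR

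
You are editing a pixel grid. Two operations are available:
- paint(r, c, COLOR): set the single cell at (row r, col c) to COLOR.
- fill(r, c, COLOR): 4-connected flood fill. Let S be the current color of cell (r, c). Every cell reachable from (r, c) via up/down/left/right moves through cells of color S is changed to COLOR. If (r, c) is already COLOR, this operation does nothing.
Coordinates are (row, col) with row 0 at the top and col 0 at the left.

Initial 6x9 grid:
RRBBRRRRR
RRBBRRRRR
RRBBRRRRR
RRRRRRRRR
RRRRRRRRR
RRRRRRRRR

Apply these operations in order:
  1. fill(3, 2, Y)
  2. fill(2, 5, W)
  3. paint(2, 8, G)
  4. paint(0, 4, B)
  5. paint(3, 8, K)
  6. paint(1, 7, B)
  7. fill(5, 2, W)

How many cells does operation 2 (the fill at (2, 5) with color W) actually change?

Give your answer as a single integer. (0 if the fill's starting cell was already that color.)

Answer: 48

Derivation:
After op 1 fill(3,2,Y) [48 cells changed]:
YYBBYYYYY
YYBBYYYYY
YYBBYYYYY
YYYYYYYYY
YYYYYYYYY
YYYYYYYYY
After op 2 fill(2,5,W) [48 cells changed]:
WWBBWWWWW
WWBBWWWWW
WWBBWWWWW
WWWWWWWWW
WWWWWWWWW
WWWWWWWWW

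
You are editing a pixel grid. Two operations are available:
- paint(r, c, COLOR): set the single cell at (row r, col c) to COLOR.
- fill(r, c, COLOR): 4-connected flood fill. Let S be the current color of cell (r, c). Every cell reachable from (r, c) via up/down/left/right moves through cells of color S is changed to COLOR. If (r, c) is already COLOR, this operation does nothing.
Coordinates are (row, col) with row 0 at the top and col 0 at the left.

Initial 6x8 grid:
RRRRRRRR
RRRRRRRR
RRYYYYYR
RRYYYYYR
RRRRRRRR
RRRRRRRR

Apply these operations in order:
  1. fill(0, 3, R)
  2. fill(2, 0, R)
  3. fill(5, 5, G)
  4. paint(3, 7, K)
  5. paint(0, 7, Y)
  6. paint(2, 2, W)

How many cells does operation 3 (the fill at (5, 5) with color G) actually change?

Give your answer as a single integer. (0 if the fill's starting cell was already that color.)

Answer: 38

Derivation:
After op 1 fill(0,3,R) [0 cells changed]:
RRRRRRRR
RRRRRRRR
RRYYYYYR
RRYYYYYR
RRRRRRRR
RRRRRRRR
After op 2 fill(2,0,R) [0 cells changed]:
RRRRRRRR
RRRRRRRR
RRYYYYYR
RRYYYYYR
RRRRRRRR
RRRRRRRR
After op 3 fill(5,5,G) [38 cells changed]:
GGGGGGGG
GGGGGGGG
GGYYYYYG
GGYYYYYG
GGGGGGGG
GGGGGGGG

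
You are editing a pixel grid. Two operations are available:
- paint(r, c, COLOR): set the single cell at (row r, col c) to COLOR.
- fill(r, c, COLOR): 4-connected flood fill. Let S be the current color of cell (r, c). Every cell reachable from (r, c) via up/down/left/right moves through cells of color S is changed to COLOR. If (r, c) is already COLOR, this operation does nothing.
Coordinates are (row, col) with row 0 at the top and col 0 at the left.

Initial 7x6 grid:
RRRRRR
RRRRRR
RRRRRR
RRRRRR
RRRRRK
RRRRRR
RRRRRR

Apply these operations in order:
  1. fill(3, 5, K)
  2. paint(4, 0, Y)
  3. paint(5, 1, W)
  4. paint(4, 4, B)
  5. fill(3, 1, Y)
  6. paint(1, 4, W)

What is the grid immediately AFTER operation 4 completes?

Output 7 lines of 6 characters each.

After op 1 fill(3,5,K) [41 cells changed]:
KKKKKK
KKKKKK
KKKKKK
KKKKKK
KKKKKK
KKKKKK
KKKKKK
After op 2 paint(4,0,Y):
KKKKKK
KKKKKK
KKKKKK
KKKKKK
YKKKKK
KKKKKK
KKKKKK
After op 3 paint(5,1,W):
KKKKKK
KKKKKK
KKKKKK
KKKKKK
YKKKKK
KWKKKK
KKKKKK
After op 4 paint(4,4,B):
KKKKKK
KKKKKK
KKKKKK
KKKKKK
YKKKBK
KWKKKK
KKKKKK

Answer: KKKKKK
KKKKKK
KKKKKK
KKKKKK
YKKKBK
KWKKKK
KKKKKK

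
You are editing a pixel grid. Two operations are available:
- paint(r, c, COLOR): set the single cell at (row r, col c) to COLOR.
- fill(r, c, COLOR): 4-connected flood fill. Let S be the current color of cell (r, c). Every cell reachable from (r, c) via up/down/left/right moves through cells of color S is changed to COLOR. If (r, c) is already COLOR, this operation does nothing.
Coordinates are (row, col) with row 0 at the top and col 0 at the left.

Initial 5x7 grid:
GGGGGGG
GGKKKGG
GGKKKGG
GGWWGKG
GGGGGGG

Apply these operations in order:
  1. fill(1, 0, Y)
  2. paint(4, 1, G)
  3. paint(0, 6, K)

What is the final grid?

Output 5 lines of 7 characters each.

After op 1 fill(1,0,Y) [26 cells changed]:
YYYYYYY
YYKKKYY
YYKKKYY
YYWWYKY
YYYYYYY
After op 2 paint(4,1,G):
YYYYYYY
YYKKKYY
YYKKKYY
YYWWYKY
YGYYYYY
After op 3 paint(0,6,K):
YYYYYYK
YYKKKYY
YYKKKYY
YYWWYKY
YGYYYYY

Answer: YYYYYYK
YYKKKYY
YYKKKYY
YYWWYKY
YGYYYYY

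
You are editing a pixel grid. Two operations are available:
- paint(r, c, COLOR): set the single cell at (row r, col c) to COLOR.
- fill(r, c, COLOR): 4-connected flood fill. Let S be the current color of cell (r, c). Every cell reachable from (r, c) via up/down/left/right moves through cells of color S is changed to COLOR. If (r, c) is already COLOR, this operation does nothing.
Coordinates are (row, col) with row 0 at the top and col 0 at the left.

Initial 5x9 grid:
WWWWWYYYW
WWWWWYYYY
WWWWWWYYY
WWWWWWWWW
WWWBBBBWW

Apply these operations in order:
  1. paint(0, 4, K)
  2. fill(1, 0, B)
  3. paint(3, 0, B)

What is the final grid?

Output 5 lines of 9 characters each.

Answer: BBBBKYYYW
BBBBBYYYY
BBBBBBYYY
BBBBBBBBB
BBBBBBBBB

Derivation:
After op 1 paint(0,4,K):
WWWWKYYYW
WWWWWYYYY
WWWWWWYYY
WWWWWWWWW
WWWBBBBWW
After op 2 fill(1,0,B) [29 cells changed]:
BBBBKYYYW
BBBBBYYYY
BBBBBBYYY
BBBBBBBBB
BBBBBBBBB
After op 3 paint(3,0,B):
BBBBKYYYW
BBBBBYYYY
BBBBBBYYY
BBBBBBBBB
BBBBBBBBB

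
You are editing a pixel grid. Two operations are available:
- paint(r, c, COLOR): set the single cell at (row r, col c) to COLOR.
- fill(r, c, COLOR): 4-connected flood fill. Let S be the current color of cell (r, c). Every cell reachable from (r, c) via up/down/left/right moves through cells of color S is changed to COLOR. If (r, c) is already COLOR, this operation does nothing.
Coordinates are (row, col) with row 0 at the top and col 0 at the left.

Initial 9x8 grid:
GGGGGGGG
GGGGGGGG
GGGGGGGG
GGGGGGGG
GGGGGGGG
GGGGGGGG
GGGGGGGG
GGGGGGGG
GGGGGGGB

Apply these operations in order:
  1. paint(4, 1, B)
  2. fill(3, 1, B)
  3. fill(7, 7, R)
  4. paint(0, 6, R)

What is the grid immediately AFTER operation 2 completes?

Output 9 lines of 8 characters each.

After op 1 paint(4,1,B):
GGGGGGGG
GGGGGGGG
GGGGGGGG
GGGGGGGG
GBGGGGGG
GGGGGGGG
GGGGGGGG
GGGGGGGG
GGGGGGGB
After op 2 fill(3,1,B) [70 cells changed]:
BBBBBBBB
BBBBBBBB
BBBBBBBB
BBBBBBBB
BBBBBBBB
BBBBBBBB
BBBBBBBB
BBBBBBBB
BBBBBBBB

Answer: BBBBBBBB
BBBBBBBB
BBBBBBBB
BBBBBBBB
BBBBBBBB
BBBBBBBB
BBBBBBBB
BBBBBBBB
BBBBBBBB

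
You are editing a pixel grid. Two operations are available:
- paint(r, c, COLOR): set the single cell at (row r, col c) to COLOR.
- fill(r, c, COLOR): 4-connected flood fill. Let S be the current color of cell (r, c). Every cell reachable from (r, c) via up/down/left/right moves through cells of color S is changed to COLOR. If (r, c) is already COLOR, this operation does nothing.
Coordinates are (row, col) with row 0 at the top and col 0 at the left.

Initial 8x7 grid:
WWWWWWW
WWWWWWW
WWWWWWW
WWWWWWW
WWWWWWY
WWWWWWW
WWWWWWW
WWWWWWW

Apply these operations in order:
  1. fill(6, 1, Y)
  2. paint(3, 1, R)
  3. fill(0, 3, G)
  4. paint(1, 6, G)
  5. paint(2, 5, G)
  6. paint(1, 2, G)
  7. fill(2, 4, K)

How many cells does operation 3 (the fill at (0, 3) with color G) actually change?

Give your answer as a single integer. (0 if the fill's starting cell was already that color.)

After op 1 fill(6,1,Y) [55 cells changed]:
YYYYYYY
YYYYYYY
YYYYYYY
YYYYYYY
YYYYYYY
YYYYYYY
YYYYYYY
YYYYYYY
After op 2 paint(3,1,R):
YYYYYYY
YYYYYYY
YYYYYYY
YRYYYYY
YYYYYYY
YYYYYYY
YYYYYYY
YYYYYYY
After op 3 fill(0,3,G) [55 cells changed]:
GGGGGGG
GGGGGGG
GGGGGGG
GRGGGGG
GGGGGGG
GGGGGGG
GGGGGGG
GGGGGGG

Answer: 55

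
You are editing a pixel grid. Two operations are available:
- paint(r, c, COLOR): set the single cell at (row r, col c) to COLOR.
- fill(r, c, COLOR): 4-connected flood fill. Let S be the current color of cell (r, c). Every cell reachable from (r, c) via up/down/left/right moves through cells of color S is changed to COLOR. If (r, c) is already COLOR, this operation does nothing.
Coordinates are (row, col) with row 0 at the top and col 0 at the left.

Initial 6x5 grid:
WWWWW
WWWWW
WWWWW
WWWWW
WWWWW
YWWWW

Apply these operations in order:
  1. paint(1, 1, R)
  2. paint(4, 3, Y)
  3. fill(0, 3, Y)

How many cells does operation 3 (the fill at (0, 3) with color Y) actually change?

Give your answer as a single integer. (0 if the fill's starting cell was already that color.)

After op 1 paint(1,1,R):
WWWWW
WRWWW
WWWWW
WWWWW
WWWWW
YWWWW
After op 2 paint(4,3,Y):
WWWWW
WRWWW
WWWWW
WWWWW
WWWYW
YWWWW
After op 3 fill(0,3,Y) [27 cells changed]:
YYYYY
YRYYY
YYYYY
YYYYY
YYYYY
YYYYY

Answer: 27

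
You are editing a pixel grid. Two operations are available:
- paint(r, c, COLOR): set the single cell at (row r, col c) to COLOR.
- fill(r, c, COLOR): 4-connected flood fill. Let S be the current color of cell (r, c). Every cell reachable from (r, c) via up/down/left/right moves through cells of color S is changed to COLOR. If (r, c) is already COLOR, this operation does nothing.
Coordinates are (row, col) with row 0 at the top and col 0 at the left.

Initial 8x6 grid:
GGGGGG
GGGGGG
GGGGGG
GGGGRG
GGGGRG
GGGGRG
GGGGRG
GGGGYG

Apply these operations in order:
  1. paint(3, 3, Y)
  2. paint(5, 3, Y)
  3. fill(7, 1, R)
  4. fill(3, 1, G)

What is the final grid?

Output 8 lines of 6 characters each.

Answer: GGGGGG
GGGGGG
GGGGGG
GGGYGG
GGGGGG
GGGYGG
GGGGGG
GGGGYG

Derivation:
After op 1 paint(3,3,Y):
GGGGGG
GGGGGG
GGGGGG
GGGYRG
GGGGRG
GGGGRG
GGGGRG
GGGGYG
After op 2 paint(5,3,Y):
GGGGGG
GGGGGG
GGGGGG
GGGYRG
GGGGRG
GGGYRG
GGGGRG
GGGGYG
After op 3 fill(7,1,R) [41 cells changed]:
RRRRRR
RRRRRR
RRRRRR
RRRYRR
RRRRRR
RRRYRR
RRRRRR
RRRRYR
After op 4 fill(3,1,G) [45 cells changed]:
GGGGGG
GGGGGG
GGGGGG
GGGYGG
GGGGGG
GGGYGG
GGGGGG
GGGGYG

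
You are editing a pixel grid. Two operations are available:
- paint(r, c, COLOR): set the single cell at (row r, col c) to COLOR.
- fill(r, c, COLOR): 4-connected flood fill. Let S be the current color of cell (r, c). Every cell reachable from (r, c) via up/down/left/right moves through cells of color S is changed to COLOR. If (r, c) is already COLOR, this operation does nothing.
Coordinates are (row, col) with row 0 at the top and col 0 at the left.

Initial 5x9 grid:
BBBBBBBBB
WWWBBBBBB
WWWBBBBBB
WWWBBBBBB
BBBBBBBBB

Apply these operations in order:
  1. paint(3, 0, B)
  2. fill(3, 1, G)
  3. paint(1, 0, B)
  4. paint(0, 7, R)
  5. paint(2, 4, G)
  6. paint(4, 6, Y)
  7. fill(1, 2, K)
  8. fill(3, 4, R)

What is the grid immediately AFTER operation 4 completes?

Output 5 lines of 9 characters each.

Answer: BBBBBBBRB
BGGBBBBBB
GGGBBBBBB
BGGBBBBBB
BBBBBBBBB

Derivation:
After op 1 paint(3,0,B):
BBBBBBBBB
WWWBBBBBB
WWWBBBBBB
BWWBBBBBB
BBBBBBBBB
After op 2 fill(3,1,G) [8 cells changed]:
BBBBBBBBB
GGGBBBBBB
GGGBBBBBB
BGGBBBBBB
BBBBBBBBB
After op 3 paint(1,0,B):
BBBBBBBBB
BGGBBBBBB
GGGBBBBBB
BGGBBBBBB
BBBBBBBBB
After op 4 paint(0,7,R):
BBBBBBBRB
BGGBBBBBB
GGGBBBBBB
BGGBBBBBB
BBBBBBBBB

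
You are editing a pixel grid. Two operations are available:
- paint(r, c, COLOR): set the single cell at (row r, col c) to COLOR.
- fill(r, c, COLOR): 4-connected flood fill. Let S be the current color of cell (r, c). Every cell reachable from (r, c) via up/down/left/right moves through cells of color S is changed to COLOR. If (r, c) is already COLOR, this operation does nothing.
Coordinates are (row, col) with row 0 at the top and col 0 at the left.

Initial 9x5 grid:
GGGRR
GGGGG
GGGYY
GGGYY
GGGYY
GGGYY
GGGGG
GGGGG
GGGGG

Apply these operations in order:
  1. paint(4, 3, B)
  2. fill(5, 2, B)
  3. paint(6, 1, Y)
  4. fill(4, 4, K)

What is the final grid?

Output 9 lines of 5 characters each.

Answer: BBBRR
BBBBB
BBBKK
BBBKK
BBBBK
BBBKK
BYBBB
BBBBB
BBBBB

Derivation:
After op 1 paint(4,3,B):
GGGRR
GGGGG
GGGYY
GGGYY
GGGBY
GGGYY
GGGGG
GGGGG
GGGGG
After op 2 fill(5,2,B) [35 cells changed]:
BBBRR
BBBBB
BBBYY
BBBYY
BBBBY
BBBYY
BBBBB
BBBBB
BBBBB
After op 3 paint(6,1,Y):
BBBRR
BBBBB
BBBYY
BBBYY
BBBBY
BBBYY
BYBBB
BBBBB
BBBBB
After op 4 fill(4,4,K) [7 cells changed]:
BBBRR
BBBBB
BBBKK
BBBKK
BBBBK
BBBKK
BYBBB
BBBBB
BBBBB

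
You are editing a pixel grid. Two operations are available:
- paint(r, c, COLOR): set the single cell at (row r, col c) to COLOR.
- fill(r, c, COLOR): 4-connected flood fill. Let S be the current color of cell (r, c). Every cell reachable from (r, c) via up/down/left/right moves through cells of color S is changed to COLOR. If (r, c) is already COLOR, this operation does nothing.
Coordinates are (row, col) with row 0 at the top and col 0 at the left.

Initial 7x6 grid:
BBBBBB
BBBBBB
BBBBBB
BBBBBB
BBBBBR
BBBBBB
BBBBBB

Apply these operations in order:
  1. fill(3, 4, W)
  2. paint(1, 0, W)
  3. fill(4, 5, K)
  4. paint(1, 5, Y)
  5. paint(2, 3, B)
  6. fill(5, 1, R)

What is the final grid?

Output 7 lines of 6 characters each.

Answer: RRRRRR
RRRRRY
RRRBRR
RRRRRR
RRRRRK
RRRRRR
RRRRRR

Derivation:
After op 1 fill(3,4,W) [41 cells changed]:
WWWWWW
WWWWWW
WWWWWW
WWWWWW
WWWWWR
WWWWWW
WWWWWW
After op 2 paint(1,0,W):
WWWWWW
WWWWWW
WWWWWW
WWWWWW
WWWWWR
WWWWWW
WWWWWW
After op 3 fill(4,5,K) [1 cells changed]:
WWWWWW
WWWWWW
WWWWWW
WWWWWW
WWWWWK
WWWWWW
WWWWWW
After op 4 paint(1,5,Y):
WWWWWW
WWWWWY
WWWWWW
WWWWWW
WWWWWK
WWWWWW
WWWWWW
After op 5 paint(2,3,B):
WWWWWW
WWWWWY
WWWBWW
WWWWWW
WWWWWK
WWWWWW
WWWWWW
After op 6 fill(5,1,R) [39 cells changed]:
RRRRRR
RRRRRY
RRRBRR
RRRRRR
RRRRRK
RRRRRR
RRRRRR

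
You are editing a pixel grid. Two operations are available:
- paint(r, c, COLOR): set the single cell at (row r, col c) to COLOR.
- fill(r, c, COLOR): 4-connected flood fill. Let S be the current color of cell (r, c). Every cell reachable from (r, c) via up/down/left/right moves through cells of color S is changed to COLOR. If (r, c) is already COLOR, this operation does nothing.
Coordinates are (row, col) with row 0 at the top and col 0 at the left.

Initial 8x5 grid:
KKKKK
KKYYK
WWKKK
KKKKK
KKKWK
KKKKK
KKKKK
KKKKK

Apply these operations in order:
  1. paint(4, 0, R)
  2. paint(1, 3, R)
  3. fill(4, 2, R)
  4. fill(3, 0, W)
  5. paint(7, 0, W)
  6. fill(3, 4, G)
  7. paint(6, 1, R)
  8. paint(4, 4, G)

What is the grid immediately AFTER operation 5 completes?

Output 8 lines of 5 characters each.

After op 1 paint(4,0,R):
KKKKK
KKYYK
WWKKK
KKKKK
RKKWK
KKKKK
KKKKK
KKKKK
After op 2 paint(1,3,R):
KKKKK
KKYRK
WWKKK
KKKKK
RKKWK
KKKKK
KKKKK
KKKKK
After op 3 fill(4,2,R) [34 cells changed]:
RRRRR
RRYRR
WWRRR
RRRRR
RRRWR
RRRRR
RRRRR
RRRRR
After op 4 fill(3,0,W) [36 cells changed]:
WWWWW
WWYWW
WWWWW
WWWWW
WWWWW
WWWWW
WWWWW
WWWWW
After op 5 paint(7,0,W):
WWWWW
WWYWW
WWWWW
WWWWW
WWWWW
WWWWW
WWWWW
WWWWW

Answer: WWWWW
WWYWW
WWWWW
WWWWW
WWWWW
WWWWW
WWWWW
WWWWW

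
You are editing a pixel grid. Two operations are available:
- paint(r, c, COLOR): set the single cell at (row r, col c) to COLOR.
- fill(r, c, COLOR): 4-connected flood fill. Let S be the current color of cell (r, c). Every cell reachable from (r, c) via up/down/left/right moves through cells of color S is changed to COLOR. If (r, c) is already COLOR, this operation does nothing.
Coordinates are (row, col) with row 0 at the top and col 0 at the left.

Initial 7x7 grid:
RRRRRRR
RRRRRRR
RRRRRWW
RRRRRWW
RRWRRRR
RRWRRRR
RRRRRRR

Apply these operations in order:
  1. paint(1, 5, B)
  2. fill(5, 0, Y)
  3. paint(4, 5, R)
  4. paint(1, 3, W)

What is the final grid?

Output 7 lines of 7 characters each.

After op 1 paint(1,5,B):
RRRRRRR
RRRRRBR
RRRRRWW
RRRRRWW
RRWRRRR
RRWRRRR
RRRRRRR
After op 2 fill(5,0,Y) [42 cells changed]:
YYYYYYY
YYYYYBY
YYYYYWW
YYYYYWW
YYWYYYY
YYWYYYY
YYYYYYY
After op 3 paint(4,5,R):
YYYYYYY
YYYYYBY
YYYYYWW
YYYYYWW
YYWYYRY
YYWYYYY
YYYYYYY
After op 4 paint(1,3,W):
YYYYYYY
YYYWYBY
YYYYYWW
YYYYYWW
YYWYYRY
YYWYYYY
YYYYYYY

Answer: YYYYYYY
YYYWYBY
YYYYYWW
YYYYYWW
YYWYYRY
YYWYYYY
YYYYYYY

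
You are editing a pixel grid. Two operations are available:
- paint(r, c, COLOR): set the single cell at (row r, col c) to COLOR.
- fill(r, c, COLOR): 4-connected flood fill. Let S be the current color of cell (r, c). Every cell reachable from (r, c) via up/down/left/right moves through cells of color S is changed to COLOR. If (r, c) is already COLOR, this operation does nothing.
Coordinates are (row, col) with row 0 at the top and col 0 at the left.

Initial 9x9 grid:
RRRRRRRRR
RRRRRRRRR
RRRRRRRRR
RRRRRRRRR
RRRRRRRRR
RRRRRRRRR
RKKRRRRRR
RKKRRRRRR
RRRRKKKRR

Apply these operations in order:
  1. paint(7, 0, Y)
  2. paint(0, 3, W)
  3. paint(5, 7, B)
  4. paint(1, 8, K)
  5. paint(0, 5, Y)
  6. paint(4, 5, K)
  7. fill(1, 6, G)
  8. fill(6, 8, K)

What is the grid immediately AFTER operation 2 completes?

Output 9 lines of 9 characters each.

Answer: RRRWRRRRR
RRRRRRRRR
RRRRRRRRR
RRRRRRRRR
RRRRRRRRR
RRRRRRRRR
RKKRRRRRR
YKKRRRRRR
RRRRKKKRR

Derivation:
After op 1 paint(7,0,Y):
RRRRRRRRR
RRRRRRRRR
RRRRRRRRR
RRRRRRRRR
RRRRRRRRR
RRRRRRRRR
RKKRRRRRR
YKKRRRRRR
RRRRKKKRR
After op 2 paint(0,3,W):
RRRWRRRRR
RRRRRRRRR
RRRRRRRRR
RRRRRRRRR
RRRRRRRRR
RRRRRRRRR
RKKRRRRRR
YKKRRRRRR
RRRRKKKRR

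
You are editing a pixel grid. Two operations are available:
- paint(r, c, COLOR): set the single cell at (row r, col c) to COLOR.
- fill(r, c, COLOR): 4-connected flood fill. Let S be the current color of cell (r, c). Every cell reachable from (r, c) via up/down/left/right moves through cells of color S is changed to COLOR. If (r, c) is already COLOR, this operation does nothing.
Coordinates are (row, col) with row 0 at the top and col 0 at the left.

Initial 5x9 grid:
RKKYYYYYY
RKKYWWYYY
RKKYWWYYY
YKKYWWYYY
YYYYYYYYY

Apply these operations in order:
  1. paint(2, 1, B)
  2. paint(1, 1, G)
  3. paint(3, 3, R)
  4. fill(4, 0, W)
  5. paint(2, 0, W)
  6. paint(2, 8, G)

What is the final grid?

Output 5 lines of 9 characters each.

After op 1 paint(2,1,B):
RKKYYYYYY
RKKYWWYYY
RBKYWWYYY
YKKYWWYYY
YYYYYYYYY
After op 2 paint(1,1,G):
RKKYYYYYY
RGKYWWYYY
RBKYWWYYY
YKKYWWYYY
YYYYYYYYY
After op 3 paint(3,3,R):
RKKYYYYYY
RGKYWWYYY
RBKYWWYYY
YKKRWWYYY
YYYYYYYYY
After op 4 fill(4,0,W) [27 cells changed]:
RKKWWWWWW
RGKWWWWWW
RBKWWWWWW
WKKRWWWWW
WWWWWWWWW
After op 5 paint(2,0,W):
RKKWWWWWW
RGKWWWWWW
WBKWWWWWW
WKKRWWWWW
WWWWWWWWW
After op 6 paint(2,8,G):
RKKWWWWWW
RGKWWWWWW
WBKWWWWWG
WKKRWWWWW
WWWWWWWWW

Answer: RKKWWWWWW
RGKWWWWWW
WBKWWWWWG
WKKRWWWWW
WWWWWWWWW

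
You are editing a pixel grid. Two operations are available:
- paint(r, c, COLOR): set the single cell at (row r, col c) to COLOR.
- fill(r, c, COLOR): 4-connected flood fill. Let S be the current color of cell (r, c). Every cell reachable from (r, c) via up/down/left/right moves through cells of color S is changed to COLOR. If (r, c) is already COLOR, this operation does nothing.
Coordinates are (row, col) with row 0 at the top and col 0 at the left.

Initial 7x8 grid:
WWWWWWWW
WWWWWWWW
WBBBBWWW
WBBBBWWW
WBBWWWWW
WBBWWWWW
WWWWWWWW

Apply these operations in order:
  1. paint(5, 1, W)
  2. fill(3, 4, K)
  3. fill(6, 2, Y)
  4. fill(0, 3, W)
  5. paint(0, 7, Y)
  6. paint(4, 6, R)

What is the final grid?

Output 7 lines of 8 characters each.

After op 1 paint(5,1,W):
WWWWWWWW
WWWWWWWW
WBBBBWWW
WBBBBWWW
WBBWWWWW
WWBWWWWW
WWWWWWWW
After op 2 fill(3,4,K) [11 cells changed]:
WWWWWWWW
WWWWWWWW
WKKKKWWW
WKKKKWWW
WKKWWWWW
WWKWWWWW
WWWWWWWW
After op 3 fill(6,2,Y) [45 cells changed]:
YYYYYYYY
YYYYYYYY
YKKKKYYY
YKKKKYYY
YKKYYYYY
YYKYYYYY
YYYYYYYY
After op 4 fill(0,3,W) [45 cells changed]:
WWWWWWWW
WWWWWWWW
WKKKKWWW
WKKKKWWW
WKKWWWWW
WWKWWWWW
WWWWWWWW
After op 5 paint(0,7,Y):
WWWWWWWY
WWWWWWWW
WKKKKWWW
WKKKKWWW
WKKWWWWW
WWKWWWWW
WWWWWWWW
After op 6 paint(4,6,R):
WWWWWWWY
WWWWWWWW
WKKKKWWW
WKKKKWWW
WKKWWWRW
WWKWWWWW
WWWWWWWW

Answer: WWWWWWWY
WWWWWWWW
WKKKKWWW
WKKKKWWW
WKKWWWRW
WWKWWWWW
WWWWWWWW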